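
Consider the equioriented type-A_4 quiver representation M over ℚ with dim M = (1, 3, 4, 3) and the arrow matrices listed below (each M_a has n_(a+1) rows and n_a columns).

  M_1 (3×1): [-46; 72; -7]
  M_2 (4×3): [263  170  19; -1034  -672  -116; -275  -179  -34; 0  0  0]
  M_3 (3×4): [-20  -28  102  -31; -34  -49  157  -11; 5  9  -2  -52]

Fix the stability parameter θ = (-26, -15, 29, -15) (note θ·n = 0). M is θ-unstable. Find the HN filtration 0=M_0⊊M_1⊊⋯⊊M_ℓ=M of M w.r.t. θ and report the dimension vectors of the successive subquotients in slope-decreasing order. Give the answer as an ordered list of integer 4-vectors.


Via rank(M_{q-1}∘⋯∘M_p): M ≅ I[1,4], I[2,4]^2, I[3,3].
μ_θ-semistable layers: μ^(1)=29; μ^(2)=7; μ^(3)=-15; μ^(4)=-26

((0, 0, 1, 0); (0, 0, 3, 3); (0, 3, 0, 0); (1, 0, 0, 0))


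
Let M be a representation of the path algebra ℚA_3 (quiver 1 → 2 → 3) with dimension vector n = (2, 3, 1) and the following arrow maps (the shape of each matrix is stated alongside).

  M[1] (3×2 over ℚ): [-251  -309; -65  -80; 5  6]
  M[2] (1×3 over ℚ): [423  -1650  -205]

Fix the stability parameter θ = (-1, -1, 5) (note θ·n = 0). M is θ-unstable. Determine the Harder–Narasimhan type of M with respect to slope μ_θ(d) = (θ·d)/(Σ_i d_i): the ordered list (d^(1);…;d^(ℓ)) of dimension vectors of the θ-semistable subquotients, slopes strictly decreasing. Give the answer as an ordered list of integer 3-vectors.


Barcode: M ≅ I[1,2], I[1,3], I[2,2]. HN layers by μ_θ (2 steps, strictly decreasing):
  μ^(1)=5; μ^(2)=-1

((0, 0, 1); (2, 3, 0))


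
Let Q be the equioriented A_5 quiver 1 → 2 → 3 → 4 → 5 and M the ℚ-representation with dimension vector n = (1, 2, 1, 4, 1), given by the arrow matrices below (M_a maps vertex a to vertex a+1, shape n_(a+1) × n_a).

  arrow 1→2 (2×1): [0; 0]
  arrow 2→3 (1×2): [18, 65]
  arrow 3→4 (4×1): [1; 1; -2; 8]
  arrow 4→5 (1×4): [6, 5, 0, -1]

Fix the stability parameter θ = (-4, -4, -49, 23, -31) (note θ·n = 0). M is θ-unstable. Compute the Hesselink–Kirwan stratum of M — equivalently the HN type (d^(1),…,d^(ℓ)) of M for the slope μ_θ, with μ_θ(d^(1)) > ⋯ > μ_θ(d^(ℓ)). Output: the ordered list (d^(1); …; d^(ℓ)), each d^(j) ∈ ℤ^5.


Barcode: M ≅ I[1,1], I[2,2], I[2,5], I[4,4]^3. HN layers by μ_θ (3 steps, strictly decreasing):
  μ^(1)=23; μ^(2)=-4; μ^(3)=-53/2

((0, 0, 0, 3, 0); (1, 1, 0, 1, 1); (0, 1, 1, 0, 0))


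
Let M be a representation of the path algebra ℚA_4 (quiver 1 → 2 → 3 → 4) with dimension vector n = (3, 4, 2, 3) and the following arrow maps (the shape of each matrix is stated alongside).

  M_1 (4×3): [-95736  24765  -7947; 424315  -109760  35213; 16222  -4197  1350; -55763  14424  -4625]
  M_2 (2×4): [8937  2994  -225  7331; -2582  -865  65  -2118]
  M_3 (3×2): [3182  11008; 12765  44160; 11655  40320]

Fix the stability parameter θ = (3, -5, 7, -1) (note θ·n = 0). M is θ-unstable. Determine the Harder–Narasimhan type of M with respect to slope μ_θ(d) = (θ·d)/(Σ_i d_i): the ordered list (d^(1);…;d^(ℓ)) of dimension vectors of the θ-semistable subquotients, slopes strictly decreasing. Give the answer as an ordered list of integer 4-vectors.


Via rank(M_{q-1}∘⋯∘M_p): M ≅ I[1,2], I[1,3], I[1,4], I[2,2], I[4,4]^2.
μ_θ-semistable layers: μ^(1)=7; μ^(2)=3; μ^(3)=-1; μ^(4)=-5

((0, 0, 1, 0); (0, 0, 1, 1); (3, 3, 0, 2); (0, 1, 0, 0))


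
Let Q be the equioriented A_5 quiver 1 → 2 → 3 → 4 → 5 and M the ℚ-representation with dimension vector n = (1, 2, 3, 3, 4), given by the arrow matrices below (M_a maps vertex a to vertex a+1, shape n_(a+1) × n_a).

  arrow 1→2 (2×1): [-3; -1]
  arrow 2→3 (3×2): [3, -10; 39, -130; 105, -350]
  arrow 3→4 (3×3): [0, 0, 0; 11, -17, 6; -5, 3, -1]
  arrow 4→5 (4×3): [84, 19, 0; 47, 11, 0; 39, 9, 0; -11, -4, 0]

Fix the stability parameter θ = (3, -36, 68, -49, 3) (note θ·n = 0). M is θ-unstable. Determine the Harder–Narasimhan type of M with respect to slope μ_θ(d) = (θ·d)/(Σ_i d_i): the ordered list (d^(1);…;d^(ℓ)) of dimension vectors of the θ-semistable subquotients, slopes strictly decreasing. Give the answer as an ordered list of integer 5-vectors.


Via rank(M_{q-1}∘⋯∘M_p): M ≅ I[1,4], I[2,2], I[3,3], I[3,5], I[4,5], I[5,5]^2.
μ_θ-semistable layers: μ^(1)=68; μ^(2)=19/2; μ^(3)=22/3; μ^(4)=3; μ^(5)=-33/2; μ^(6)=-36; μ^(7)=-49

((0, 0, 1, 0, 0); (0, 0, 1, 1, 0); (0, 0, 1, 1, 1); (0, 0, 0, 0, 3); (1, 1, 0, 0, 0); (0, 1, 0, 0, 0); (0, 0, 0, 1, 0))


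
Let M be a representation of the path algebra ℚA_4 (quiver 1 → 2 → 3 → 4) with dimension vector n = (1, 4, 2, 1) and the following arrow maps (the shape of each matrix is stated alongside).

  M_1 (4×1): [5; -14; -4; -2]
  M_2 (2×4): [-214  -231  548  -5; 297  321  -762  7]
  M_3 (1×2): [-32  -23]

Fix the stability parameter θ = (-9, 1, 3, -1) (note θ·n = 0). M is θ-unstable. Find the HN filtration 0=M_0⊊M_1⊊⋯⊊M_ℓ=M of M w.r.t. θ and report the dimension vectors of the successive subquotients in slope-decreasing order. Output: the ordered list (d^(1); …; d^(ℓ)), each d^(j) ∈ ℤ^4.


Barcode: M ≅ I[1,4], I[2,2]^2, I[2,3]. HN layers by μ_θ (3 steps, strictly decreasing):
  μ^(1)=3; μ^(2)=1; μ^(3)=-9

((0, 0, 1, 0); (0, 4, 1, 1); (1, 0, 0, 0))


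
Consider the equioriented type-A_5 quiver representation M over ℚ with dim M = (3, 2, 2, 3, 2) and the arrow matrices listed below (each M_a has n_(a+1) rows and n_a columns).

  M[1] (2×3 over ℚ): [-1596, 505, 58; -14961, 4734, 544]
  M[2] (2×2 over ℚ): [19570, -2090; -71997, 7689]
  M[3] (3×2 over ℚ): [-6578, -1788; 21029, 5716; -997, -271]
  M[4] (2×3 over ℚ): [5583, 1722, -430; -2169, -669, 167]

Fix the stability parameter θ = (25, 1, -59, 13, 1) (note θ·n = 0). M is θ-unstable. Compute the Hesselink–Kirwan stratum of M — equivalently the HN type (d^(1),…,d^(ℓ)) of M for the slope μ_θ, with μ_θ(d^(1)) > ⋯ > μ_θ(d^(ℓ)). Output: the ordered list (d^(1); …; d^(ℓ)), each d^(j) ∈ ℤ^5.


Via rank(M_{q-1}∘⋯∘M_p): M ≅ I[1,1], I[1,2], I[1,5], I[3,5], I[4,4].
μ_θ-semistable layers: μ^(1)=25; μ^(2)=13; μ^(3)=7; μ^(4)=-11; μ^(5)=-59

((1, 0, 0, 0, 0); (1, 1, 0, 1, 0); (0, 0, 0, 2, 2); (1, 1, 1, 0, 0); (0, 0, 1, 0, 0))


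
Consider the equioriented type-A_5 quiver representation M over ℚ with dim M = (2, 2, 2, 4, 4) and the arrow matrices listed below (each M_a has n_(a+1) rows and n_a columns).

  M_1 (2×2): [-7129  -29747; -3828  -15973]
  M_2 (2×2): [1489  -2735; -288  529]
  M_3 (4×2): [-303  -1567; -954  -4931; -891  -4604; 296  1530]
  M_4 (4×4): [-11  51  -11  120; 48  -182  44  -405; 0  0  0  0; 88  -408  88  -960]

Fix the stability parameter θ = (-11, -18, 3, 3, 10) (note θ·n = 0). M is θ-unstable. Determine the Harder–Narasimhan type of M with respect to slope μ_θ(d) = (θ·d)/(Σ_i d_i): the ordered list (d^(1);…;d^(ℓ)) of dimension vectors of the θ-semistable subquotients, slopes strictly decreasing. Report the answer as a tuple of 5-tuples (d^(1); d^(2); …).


Interval decomposition of M: I[1,4]^2, I[4,5]^2, I[5,5]^2.
HN type (ℓ=3): μ^(1)=10; μ^(2)=3; μ^(3)=-29/2

((0, 0, 0, 0, 4); (0, 0, 2, 4, 0); (2, 2, 0, 0, 0))


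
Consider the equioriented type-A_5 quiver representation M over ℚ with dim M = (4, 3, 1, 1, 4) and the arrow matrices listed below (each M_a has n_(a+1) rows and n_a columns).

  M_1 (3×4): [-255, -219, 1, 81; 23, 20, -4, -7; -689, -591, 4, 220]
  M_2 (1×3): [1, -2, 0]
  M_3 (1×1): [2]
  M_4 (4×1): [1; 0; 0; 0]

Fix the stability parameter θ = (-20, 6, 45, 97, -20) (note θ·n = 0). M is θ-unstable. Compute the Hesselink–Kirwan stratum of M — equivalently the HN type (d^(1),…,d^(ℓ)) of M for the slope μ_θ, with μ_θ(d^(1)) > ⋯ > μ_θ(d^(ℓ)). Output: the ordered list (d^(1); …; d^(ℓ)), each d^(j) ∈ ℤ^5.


Barcode: M ≅ I[1,1], I[1,2]^2, I[1,5], I[5,5]^3. HN layers by μ_θ (3 steps, strictly decreasing):
  μ^(1)=122/3; μ^(2)=6; μ^(3)=-20

((0, 0, 1, 1, 1); (0, 3, 0, 0, 0); (4, 0, 0, 0, 3))


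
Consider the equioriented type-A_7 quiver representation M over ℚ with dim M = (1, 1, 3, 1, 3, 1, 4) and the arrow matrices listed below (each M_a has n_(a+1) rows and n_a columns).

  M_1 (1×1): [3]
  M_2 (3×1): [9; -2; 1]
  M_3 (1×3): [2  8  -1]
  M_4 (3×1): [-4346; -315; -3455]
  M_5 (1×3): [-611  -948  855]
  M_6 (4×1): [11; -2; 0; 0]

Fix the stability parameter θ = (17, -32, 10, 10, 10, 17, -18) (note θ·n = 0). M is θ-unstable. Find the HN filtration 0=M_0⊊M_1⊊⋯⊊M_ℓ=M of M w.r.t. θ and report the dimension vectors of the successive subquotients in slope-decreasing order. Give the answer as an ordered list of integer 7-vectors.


Barcode: M ≅ I[1,7], I[3,3]^2, I[5,5]^2, I[7,7]^3. HN layers by μ_θ (4 steps, strictly decreasing):
  μ^(1)=10; μ^(2)=29/5; μ^(3)=-15/2; μ^(4)=-18

((0, 0, 2, 0, 2, 0, 0); (0, 0, 1, 1, 1, 1, 1); (1, 1, 0, 0, 0, 0, 0); (0, 0, 0, 0, 0, 0, 3))


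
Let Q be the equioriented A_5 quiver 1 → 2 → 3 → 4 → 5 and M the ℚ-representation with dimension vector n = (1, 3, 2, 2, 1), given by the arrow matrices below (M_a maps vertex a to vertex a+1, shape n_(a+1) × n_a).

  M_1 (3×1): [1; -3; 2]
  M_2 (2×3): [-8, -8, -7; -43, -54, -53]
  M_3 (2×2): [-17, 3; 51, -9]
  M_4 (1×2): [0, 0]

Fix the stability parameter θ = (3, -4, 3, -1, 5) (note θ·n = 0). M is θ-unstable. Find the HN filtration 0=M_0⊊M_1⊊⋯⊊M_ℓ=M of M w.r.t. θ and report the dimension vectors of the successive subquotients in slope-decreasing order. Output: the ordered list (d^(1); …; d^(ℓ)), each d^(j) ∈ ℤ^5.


Interval decomposition of M: I[1,4], I[2,2], I[2,3], I[4,4], I[5,5].
HN type (ℓ=6): μ^(1)=5; μ^(2)=3; μ^(3)=1; μ^(4)=-1/2; μ^(5)=-1; μ^(6)=-4

((0, 0, 0, 0, 1); (0, 0, 1, 0, 0); (0, 0, 1, 1, 0); (1, 1, 0, 0, 0); (0, 0, 0, 1, 0); (0, 2, 0, 0, 0))


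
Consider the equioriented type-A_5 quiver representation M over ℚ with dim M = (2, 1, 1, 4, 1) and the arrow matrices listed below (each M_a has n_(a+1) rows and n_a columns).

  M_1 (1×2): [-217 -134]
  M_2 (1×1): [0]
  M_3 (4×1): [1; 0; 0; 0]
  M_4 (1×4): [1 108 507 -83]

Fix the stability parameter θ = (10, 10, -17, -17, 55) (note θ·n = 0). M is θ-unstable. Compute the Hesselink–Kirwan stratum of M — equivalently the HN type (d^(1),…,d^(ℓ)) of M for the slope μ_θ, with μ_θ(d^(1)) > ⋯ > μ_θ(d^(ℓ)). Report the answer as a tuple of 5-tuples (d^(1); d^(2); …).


Via rank(M_{q-1}∘⋯∘M_p): M ≅ I[1,1], I[1,2], I[3,5], I[4,4]^3.
μ_θ-semistable layers: μ^(1)=55; μ^(2)=10; μ^(3)=-17

((0, 0, 0, 0, 1); (2, 1, 0, 0, 0); (0, 0, 1, 4, 0))


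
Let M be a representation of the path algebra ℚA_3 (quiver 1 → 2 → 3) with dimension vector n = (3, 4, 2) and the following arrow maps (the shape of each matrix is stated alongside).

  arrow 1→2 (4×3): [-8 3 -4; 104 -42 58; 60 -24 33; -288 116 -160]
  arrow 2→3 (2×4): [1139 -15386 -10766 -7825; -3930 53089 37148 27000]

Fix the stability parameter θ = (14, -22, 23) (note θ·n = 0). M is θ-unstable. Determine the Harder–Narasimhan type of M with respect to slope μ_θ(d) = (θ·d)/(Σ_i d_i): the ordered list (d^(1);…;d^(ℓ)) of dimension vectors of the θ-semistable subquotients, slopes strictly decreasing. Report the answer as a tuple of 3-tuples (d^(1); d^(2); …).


Barcode: M ≅ I[1,1], I[1,3]^2, I[2,2]^2. HN layers by μ_θ (4 steps, strictly decreasing):
  μ^(1)=23; μ^(2)=14; μ^(3)=-4; μ^(4)=-22

((0, 0, 2); (1, 0, 0); (2, 2, 0); (0, 2, 0))


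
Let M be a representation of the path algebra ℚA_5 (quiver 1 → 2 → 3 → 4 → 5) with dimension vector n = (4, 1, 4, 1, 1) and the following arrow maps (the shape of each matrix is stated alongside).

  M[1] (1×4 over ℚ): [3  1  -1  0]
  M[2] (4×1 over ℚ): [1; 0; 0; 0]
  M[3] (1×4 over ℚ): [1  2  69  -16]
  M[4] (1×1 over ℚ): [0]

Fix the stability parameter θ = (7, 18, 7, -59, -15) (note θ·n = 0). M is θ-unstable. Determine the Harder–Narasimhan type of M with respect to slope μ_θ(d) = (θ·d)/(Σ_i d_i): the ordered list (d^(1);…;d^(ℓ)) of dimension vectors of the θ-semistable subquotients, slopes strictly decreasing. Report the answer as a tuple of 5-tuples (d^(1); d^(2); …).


Via rank(M_{q-1}∘⋯∘M_p): M ≅ I[1,1]^3, I[1,4], I[3,3]^3, I[5,5].
μ_θ-semistable layers: μ^(1)=7; μ^(2)=-27/4; μ^(3)=-15

((3, 0, 3, 0, 0); (1, 1, 1, 1, 0); (0, 0, 0, 0, 1))


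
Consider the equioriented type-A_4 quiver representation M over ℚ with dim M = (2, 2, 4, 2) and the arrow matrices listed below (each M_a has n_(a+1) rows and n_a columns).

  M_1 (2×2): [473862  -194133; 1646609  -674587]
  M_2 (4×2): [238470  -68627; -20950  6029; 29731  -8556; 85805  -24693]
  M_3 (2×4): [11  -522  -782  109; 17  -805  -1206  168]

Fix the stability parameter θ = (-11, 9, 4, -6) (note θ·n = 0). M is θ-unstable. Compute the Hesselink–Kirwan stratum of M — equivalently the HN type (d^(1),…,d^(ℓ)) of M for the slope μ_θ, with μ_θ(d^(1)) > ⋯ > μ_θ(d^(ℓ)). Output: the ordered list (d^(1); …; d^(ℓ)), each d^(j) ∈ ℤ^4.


Via rank(M_{q-1}∘⋯∘M_p): M ≅ I[1,4]^2, I[3,3]^2.
μ_θ-semistable layers: μ^(1)=4; μ^(2)=7/3; μ^(3)=-11

((0, 0, 2, 0); (0, 2, 2, 2); (2, 0, 0, 0))


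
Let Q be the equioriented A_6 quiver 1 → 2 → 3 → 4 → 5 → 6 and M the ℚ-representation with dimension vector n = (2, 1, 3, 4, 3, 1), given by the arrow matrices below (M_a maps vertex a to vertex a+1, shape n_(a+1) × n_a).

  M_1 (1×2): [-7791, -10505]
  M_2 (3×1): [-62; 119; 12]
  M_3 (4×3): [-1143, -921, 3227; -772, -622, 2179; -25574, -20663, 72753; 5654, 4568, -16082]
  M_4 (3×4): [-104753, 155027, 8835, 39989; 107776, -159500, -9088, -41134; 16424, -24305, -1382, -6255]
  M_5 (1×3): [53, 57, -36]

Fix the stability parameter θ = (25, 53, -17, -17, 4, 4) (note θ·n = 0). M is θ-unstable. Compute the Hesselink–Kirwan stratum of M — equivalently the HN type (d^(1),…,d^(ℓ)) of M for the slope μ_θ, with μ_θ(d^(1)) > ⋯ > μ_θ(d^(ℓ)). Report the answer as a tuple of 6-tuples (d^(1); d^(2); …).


Barcode: M ≅ I[1,1], I[1,4], I[3,5], I[3,6], I[4,5]. HN layers by μ_θ (4 steps, strictly decreasing):
  μ^(1)=25; μ^(2)=11; μ^(3)=4; μ^(4)=-17

((1, 0, 0, 0, 0, 0); (1, 1, 1, 1, 0, 0); (0, 0, 0, 0, 3, 1); (0, 0, 2, 3, 0, 0))


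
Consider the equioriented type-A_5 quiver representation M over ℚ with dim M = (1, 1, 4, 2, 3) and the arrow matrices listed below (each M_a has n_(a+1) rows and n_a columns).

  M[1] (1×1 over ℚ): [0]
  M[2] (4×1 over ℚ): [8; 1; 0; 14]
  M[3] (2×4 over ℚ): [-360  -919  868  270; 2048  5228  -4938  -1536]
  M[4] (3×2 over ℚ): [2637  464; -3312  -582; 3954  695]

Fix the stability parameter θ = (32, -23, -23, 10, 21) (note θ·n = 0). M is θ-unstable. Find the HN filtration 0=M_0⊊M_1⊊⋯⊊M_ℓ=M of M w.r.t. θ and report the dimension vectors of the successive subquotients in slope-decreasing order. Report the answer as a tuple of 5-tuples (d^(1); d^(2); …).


Barcode: M ≅ I[1,1], I[2,5], I[3,3]^2, I[3,5], I[5,5]. HN layers by μ_θ (4 steps, strictly decreasing):
  μ^(1)=32; μ^(2)=21; μ^(3)=10; μ^(4)=-23

((1, 0, 0, 0, 0); (0, 0, 0, 0, 3); (0, 0, 0, 2, 0); (0, 1, 4, 0, 0))


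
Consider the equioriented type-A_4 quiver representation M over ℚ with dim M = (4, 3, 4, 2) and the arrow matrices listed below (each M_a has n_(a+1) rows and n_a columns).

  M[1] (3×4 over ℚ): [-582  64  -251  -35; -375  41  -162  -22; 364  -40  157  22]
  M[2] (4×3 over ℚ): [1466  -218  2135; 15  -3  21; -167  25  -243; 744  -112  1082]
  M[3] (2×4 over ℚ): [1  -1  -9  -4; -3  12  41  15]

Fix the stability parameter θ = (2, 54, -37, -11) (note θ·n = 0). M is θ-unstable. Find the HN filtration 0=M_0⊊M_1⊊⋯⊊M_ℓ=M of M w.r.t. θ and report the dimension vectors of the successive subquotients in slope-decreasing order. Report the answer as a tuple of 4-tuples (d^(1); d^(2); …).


Interval decomposition of M: I[1,1], I[1,3], I[1,4]^2, I[3,3].
HN type (ℓ=3): μ^(1)=17/2; μ^(2)=2; μ^(3)=-37

((0, 1, 1, 0); (4, 2, 2, 2); (0, 0, 1, 0))


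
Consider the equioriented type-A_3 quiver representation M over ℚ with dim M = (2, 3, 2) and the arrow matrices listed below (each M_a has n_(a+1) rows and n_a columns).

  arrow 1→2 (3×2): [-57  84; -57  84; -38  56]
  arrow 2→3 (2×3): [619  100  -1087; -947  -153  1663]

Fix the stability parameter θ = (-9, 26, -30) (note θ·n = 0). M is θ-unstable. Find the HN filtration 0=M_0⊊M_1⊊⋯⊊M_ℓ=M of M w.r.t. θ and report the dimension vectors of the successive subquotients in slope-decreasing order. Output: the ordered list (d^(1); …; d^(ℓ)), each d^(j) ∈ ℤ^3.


Interval decomposition of M: I[1,1], I[1,3], I[2,2], I[2,3].
HN type (ℓ=3): μ^(1)=26; μ^(2)=-2; μ^(3)=-9

((0, 1, 0); (0, 2, 2); (2, 0, 0))


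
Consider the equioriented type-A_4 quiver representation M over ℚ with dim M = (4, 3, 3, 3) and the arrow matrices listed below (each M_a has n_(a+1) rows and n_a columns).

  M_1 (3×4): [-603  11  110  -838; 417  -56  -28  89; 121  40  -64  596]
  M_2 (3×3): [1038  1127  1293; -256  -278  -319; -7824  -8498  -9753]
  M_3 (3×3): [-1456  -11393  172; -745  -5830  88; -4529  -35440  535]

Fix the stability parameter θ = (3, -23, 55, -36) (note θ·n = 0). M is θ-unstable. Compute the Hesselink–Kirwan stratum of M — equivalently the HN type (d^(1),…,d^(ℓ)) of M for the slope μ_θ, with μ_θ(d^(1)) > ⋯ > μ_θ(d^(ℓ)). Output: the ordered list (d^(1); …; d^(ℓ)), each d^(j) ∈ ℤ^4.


Barcode: M ≅ I[1,1], I[1,2], I[1,4]^2, I[3,4]. HN layers by μ_θ (3 steps, strictly decreasing):
  μ^(1)=19/2; μ^(2)=3; μ^(3)=-10

((0, 0, 3, 3); (1, 0, 0, 0); (3, 3, 0, 0))


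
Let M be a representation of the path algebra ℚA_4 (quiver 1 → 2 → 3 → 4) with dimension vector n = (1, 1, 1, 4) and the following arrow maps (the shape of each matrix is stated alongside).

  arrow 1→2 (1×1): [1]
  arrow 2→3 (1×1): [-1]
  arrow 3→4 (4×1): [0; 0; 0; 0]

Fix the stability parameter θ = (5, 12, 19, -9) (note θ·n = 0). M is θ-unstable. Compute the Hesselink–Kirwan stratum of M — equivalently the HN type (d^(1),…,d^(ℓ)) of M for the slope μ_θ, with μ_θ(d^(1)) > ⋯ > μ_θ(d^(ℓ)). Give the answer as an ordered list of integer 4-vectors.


Barcode: M ≅ I[1,3], I[4,4]^4. HN layers by μ_θ (4 steps, strictly decreasing):
  μ^(1)=19; μ^(2)=12; μ^(3)=5; μ^(4)=-9

((0, 0, 1, 0); (0, 1, 0, 0); (1, 0, 0, 0); (0, 0, 0, 4))


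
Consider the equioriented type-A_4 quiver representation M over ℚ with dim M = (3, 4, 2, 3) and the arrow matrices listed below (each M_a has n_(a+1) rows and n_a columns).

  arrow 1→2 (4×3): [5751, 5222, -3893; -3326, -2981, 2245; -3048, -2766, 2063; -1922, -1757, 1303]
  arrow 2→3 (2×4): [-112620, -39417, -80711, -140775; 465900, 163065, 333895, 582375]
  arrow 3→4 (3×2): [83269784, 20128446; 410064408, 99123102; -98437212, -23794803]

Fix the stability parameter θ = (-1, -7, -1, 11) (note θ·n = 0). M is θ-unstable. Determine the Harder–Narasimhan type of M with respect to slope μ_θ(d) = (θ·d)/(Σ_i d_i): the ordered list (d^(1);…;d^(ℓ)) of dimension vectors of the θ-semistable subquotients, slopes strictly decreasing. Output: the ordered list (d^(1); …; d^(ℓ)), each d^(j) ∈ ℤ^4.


Barcode: M ≅ I[1,2]^2, I[1,4], I[2,2], I[3,3], I[4,4]^2. HN layers by μ_θ (4 steps, strictly decreasing):
  μ^(1)=11; μ^(2)=-1; μ^(3)=-4; μ^(4)=-7

((0, 0, 0, 3); (0, 0, 2, 0); (3, 3, 0, 0); (0, 1, 0, 0))


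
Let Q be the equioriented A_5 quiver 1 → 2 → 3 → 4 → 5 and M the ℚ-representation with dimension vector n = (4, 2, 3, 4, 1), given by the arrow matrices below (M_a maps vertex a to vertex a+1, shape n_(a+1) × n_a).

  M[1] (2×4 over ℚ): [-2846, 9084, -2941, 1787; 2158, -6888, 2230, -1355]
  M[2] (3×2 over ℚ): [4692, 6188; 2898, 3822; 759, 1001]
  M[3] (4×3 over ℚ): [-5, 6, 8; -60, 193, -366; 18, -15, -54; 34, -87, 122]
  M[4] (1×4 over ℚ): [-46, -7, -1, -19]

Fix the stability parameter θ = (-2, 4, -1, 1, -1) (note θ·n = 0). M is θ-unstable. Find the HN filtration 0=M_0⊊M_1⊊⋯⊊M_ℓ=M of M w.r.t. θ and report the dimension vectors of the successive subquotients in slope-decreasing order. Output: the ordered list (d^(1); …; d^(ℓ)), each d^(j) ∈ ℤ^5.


Via rank(M_{q-1}∘⋯∘M_p): M ≅ I[1,1]^2, I[1,2], I[1,3], I[3,4], I[3,5], I[4,4]^2.
μ_θ-semistable layers: μ^(1)=4; μ^(2)=3/2; μ^(3)=1; μ^(4)=0; μ^(5)=-1; μ^(6)=-2

((0, 1, 0, 0, 0); (0, 1, 1, 0, 0); (0, 0, 0, 3, 0); (0, 0, 0, 1, 1); (0, 0, 2, 0, 0); (4, 0, 0, 0, 0))


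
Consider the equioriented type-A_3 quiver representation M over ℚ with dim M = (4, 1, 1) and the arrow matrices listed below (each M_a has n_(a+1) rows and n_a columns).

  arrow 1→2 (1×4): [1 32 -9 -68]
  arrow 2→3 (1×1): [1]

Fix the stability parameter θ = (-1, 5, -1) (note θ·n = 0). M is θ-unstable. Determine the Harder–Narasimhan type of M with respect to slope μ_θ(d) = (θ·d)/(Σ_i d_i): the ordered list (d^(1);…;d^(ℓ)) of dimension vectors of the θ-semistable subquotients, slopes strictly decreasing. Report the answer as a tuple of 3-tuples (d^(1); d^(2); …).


Via rank(M_{q-1}∘⋯∘M_p): M ≅ I[1,1]^3, I[1,3].
μ_θ-semistable layers: μ^(1)=2; μ^(2)=-1

((0, 1, 1); (4, 0, 0))


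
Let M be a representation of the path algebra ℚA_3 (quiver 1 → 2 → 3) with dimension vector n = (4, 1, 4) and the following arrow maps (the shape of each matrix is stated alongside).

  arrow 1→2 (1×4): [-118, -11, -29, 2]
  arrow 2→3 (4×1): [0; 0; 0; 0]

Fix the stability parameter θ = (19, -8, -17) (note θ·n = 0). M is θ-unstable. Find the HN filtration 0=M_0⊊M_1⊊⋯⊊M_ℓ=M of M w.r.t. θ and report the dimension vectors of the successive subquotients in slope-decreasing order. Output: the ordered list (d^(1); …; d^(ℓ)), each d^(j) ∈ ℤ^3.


Interval decomposition of M: I[1,1]^3, I[1,2], I[3,3]^4.
HN type (ℓ=3): μ^(1)=19; μ^(2)=11/2; μ^(3)=-17

((3, 0, 0); (1, 1, 0); (0, 0, 4))


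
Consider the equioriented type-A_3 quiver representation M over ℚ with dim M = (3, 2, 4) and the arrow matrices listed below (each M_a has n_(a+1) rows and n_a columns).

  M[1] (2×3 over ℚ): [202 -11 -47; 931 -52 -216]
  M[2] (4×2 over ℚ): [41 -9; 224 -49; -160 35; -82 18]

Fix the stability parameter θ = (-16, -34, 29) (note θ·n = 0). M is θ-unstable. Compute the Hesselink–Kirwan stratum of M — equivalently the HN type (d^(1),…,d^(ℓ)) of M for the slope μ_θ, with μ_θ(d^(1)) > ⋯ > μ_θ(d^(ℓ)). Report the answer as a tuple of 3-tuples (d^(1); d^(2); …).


Via rank(M_{q-1}∘⋯∘M_p): M ≅ I[1,1], I[1,3]^2, I[3,3]^2.
μ_θ-semistable layers: μ^(1)=29; μ^(2)=-16; μ^(3)=-25

((0, 0, 4); (1, 0, 0); (2, 2, 0))


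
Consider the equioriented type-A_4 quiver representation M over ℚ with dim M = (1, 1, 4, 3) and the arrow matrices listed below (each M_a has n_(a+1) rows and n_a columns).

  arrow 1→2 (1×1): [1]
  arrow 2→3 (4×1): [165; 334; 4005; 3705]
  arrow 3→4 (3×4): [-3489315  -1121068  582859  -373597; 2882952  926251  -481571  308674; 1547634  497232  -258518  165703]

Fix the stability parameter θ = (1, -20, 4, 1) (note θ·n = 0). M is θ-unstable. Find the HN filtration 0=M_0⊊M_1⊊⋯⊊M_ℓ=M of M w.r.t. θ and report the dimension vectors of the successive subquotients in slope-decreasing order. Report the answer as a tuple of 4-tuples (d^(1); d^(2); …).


Via rank(M_{q-1}∘⋯∘M_p): M ≅ I[1,4], I[3,3], I[3,4]^2.
μ_θ-semistable layers: μ^(1)=4; μ^(2)=5/2; μ^(3)=-19/2

((0, 0, 1, 0); (0, 0, 3, 3); (1, 1, 0, 0))


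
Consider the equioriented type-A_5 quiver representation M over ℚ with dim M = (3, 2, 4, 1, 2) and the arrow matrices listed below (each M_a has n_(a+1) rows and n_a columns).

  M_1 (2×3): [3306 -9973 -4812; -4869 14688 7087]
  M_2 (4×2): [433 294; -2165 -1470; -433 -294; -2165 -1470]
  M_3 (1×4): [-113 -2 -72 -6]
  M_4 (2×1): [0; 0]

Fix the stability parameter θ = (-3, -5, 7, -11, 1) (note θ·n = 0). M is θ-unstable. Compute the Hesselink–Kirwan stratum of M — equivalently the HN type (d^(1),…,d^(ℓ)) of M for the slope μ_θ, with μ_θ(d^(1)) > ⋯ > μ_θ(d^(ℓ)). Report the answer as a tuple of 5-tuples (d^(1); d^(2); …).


Interval decomposition of M: I[1,1], I[1,2], I[1,4], I[3,3]^3, I[5,5]^2.
HN type (ℓ=5): μ^(1)=7; μ^(2)=1; μ^(3)=-2; μ^(4)=-3; μ^(5)=-4

((0, 0, 3, 0, 0); (0, 0, 0, 0, 2); (0, 0, 1, 1, 0); (1, 0, 0, 0, 0); (2, 2, 0, 0, 0))


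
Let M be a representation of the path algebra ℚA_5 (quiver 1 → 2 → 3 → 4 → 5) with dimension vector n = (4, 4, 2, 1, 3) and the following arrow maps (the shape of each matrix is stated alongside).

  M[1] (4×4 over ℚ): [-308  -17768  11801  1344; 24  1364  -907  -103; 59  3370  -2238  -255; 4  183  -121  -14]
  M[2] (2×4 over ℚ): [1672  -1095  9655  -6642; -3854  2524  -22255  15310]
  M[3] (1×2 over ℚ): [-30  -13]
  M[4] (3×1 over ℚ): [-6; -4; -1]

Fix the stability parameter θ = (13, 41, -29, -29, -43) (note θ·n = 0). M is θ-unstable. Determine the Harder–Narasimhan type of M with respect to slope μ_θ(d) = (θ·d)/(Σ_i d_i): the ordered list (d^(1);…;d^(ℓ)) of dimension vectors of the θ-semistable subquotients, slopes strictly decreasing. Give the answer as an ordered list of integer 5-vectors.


Barcode: M ≅ I[1,2]^2, I[1,3], I[1,5], I[5,5]^2. HN layers by μ_θ (5 steps, strictly decreasing):
  μ^(1)=41; μ^(2)=13; μ^(3)=25/3; μ^(4)=-47/5; μ^(5)=-43

((0, 2, 0, 0, 0); (2, 0, 0, 0, 0); (1, 1, 1, 0, 0); (1, 1, 1, 1, 1); (0, 0, 0, 0, 2))


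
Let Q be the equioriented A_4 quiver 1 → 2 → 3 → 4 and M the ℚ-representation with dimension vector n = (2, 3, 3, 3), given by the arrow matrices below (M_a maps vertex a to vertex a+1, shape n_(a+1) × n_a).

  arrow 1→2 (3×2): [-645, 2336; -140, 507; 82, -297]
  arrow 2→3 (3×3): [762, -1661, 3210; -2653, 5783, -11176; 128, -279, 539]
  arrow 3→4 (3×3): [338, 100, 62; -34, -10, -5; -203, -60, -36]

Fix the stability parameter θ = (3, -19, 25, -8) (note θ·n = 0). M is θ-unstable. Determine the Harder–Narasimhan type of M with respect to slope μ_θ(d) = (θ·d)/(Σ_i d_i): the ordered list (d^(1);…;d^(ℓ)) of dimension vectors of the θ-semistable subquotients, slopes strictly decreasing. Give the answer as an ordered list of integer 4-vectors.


Barcode: M ≅ I[1,3], I[1,4], I[2,4], I[4,4]. HN layers by μ_θ (4 steps, strictly decreasing):
  μ^(1)=25; μ^(2)=17/2; μ^(3)=-8; μ^(4)=-19

((0, 0, 1, 0); (0, 0, 2, 2); (2, 2, 0, 1); (0, 1, 0, 0))


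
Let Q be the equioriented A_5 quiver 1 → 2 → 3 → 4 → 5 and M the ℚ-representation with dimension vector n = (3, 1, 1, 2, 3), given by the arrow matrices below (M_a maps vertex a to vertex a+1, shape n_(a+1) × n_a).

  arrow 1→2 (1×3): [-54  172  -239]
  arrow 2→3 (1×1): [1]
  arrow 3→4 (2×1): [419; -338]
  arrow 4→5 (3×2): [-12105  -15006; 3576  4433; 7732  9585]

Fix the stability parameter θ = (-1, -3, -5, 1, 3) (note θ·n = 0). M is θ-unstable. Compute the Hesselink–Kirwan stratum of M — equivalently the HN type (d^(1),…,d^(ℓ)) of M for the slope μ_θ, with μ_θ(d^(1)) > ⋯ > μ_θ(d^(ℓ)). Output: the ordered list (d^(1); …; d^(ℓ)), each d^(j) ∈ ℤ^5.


Interval decomposition of M: I[1,1]^2, I[1,5], I[4,5], I[5,5].
HN type (ℓ=4): μ^(1)=3; μ^(2)=1; μ^(3)=-1; μ^(4)=-3

((0, 0, 0, 0, 3); (0, 0, 0, 2, 0); (2, 0, 0, 0, 0); (1, 1, 1, 0, 0))


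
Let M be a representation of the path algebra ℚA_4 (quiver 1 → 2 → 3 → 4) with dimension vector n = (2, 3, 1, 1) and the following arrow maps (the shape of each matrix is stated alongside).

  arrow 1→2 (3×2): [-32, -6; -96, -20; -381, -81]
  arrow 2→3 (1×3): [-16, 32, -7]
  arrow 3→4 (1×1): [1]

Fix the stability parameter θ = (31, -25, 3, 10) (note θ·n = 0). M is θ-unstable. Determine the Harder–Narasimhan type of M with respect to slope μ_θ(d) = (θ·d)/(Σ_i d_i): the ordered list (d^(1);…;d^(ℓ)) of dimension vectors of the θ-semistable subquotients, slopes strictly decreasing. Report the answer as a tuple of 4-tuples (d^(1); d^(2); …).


Interval decomposition of M: I[1,2], I[1,4], I[2,2].
HN type (ℓ=3): μ^(1)=10; μ^(2)=3; μ^(3)=-25

((0, 0, 0, 1); (2, 2, 1, 0); (0, 1, 0, 0))


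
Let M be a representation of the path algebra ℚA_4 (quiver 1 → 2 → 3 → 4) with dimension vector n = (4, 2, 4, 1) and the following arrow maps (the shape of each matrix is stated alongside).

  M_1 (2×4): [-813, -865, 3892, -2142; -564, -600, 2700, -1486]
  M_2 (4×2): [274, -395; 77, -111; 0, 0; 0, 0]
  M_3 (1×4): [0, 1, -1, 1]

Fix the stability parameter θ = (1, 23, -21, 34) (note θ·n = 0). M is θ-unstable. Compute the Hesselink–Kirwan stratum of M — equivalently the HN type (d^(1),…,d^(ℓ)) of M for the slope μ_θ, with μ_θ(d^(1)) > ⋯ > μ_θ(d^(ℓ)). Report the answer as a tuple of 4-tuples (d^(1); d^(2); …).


Via rank(M_{q-1}∘⋯∘M_p): M ≅ I[1,1]^2, I[1,3], I[1,4], I[3,3]^2.
μ_θ-semistable layers: μ^(1)=34; μ^(2)=1; μ^(3)=-21

((0, 0, 0, 1); (4, 2, 2, 0); (0, 0, 2, 0))


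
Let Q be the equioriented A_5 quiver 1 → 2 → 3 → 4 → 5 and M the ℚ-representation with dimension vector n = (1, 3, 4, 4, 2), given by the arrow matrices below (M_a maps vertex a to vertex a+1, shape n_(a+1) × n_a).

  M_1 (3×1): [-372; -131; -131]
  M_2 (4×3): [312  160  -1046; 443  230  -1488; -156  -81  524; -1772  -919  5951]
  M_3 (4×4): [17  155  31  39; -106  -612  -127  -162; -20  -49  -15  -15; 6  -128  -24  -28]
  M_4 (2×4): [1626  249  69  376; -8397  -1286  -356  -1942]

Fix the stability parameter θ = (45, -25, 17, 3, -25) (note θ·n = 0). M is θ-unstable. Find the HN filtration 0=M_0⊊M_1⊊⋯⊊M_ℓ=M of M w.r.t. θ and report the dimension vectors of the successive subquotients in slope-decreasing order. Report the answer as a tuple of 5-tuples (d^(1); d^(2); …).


Barcode: M ≅ I[1,5], I[2,3], I[2,5], I[3,4], I[4,4]. HN layers by μ_θ (5 steps, strictly decreasing):
  μ^(1)=17; μ^(2)=10; μ^(3)=3; μ^(4)=-5/3; μ^(5)=-25

((0, 0, 1, 0, 0); (0, 0, 1, 1, 0); (1, 1, 1, 2, 1); (0, 0, 1, 1, 1); (0, 2, 0, 0, 0))


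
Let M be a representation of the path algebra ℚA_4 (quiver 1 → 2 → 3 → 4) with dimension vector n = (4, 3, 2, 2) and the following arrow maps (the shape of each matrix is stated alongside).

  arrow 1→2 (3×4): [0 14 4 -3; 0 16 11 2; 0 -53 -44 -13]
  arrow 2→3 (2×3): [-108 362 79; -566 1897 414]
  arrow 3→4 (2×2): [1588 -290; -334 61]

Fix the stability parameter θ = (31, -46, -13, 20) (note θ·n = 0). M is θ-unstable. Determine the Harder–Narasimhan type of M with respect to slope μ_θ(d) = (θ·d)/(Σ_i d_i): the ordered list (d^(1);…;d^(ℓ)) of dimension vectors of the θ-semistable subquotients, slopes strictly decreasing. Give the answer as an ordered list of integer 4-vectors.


Interval decomposition of M: I[1,1], I[1,2], I[1,4]^2.
HN type (ℓ=4): μ^(1)=31; μ^(2)=20; μ^(3)=-15/2; μ^(4)=-28/3

((1, 0, 0, 0); (0, 0, 0, 2); (1, 1, 0, 0); (2, 2, 2, 0))


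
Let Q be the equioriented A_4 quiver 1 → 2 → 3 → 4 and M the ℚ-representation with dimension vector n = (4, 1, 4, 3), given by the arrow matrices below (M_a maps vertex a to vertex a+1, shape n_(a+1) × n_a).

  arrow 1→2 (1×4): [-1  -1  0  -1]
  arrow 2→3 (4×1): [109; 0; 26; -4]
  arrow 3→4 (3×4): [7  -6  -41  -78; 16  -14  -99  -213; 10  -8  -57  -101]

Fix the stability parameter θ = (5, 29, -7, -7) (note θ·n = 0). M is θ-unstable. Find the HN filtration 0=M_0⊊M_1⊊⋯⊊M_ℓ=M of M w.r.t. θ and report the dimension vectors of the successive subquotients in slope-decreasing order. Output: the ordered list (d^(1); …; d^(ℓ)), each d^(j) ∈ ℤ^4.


Interval decomposition of M: I[1,1]^3, I[1,4], I[3,3], I[3,4]^2.
HN type (ℓ=2): μ^(1)=5; μ^(2)=-7

((4, 1, 1, 1); (0, 0, 3, 2))


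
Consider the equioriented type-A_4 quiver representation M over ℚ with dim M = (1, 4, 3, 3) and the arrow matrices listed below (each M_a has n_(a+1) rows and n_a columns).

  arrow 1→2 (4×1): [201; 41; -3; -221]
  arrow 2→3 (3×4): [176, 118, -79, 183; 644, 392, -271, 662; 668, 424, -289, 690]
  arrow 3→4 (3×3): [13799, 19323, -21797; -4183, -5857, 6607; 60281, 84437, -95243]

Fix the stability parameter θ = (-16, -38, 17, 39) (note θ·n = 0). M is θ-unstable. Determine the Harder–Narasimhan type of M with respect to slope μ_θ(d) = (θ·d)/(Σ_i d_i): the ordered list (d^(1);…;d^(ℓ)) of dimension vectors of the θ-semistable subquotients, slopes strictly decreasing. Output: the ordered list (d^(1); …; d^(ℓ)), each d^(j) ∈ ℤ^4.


Interval decomposition of M: I[1,3], I[2,2]^2, I[2,4], I[3,4], I[4,4].
HN type (ℓ=4): μ^(1)=39; μ^(2)=17; μ^(3)=-27; μ^(4)=-38

((0, 0, 0, 3); (0, 0, 3, 0); (1, 1, 0, 0); (0, 3, 0, 0))


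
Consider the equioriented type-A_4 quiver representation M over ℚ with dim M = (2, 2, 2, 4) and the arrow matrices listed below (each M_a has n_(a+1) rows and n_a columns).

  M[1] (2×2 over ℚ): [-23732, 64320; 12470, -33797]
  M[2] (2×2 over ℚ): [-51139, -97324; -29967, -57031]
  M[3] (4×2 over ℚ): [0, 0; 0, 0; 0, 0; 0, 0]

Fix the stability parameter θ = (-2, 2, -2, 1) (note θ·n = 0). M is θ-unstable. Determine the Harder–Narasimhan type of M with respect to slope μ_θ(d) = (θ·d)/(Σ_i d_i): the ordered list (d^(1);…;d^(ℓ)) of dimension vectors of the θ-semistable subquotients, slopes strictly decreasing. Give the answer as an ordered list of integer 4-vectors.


Interval decomposition of M: I[1,3]^2, I[4,4]^4.
HN type (ℓ=3): μ^(1)=1; μ^(2)=0; μ^(3)=-2

((0, 0, 0, 4); (0, 2, 2, 0); (2, 0, 0, 0))


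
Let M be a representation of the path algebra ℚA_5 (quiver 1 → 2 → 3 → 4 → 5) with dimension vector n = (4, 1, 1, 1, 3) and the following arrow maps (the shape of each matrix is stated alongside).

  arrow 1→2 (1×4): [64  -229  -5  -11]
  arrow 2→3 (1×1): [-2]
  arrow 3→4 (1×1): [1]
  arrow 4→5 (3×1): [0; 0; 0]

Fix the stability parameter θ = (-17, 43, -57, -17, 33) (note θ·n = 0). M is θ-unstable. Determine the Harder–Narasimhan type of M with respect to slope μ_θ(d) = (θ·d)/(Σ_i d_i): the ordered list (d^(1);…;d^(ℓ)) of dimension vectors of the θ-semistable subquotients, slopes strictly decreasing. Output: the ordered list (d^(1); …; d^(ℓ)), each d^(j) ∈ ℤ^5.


Interval decomposition of M: I[1,1]^3, I[1,4], I[5,5]^3.
HN type (ℓ=3): μ^(1)=33; μ^(2)=-31/3; μ^(3)=-17

((0, 0, 0, 0, 3); (0, 1, 1, 1, 0); (4, 0, 0, 0, 0))


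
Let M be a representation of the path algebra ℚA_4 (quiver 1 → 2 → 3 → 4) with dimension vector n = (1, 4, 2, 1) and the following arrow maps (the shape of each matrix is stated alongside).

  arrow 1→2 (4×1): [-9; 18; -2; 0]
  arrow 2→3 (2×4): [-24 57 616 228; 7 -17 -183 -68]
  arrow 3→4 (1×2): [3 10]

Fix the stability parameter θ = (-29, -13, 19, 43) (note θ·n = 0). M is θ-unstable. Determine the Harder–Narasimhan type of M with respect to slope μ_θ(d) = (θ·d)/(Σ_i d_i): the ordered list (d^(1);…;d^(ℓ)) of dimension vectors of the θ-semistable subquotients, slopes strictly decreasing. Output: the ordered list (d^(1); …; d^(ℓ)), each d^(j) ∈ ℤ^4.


Via rank(M_{q-1}∘⋯∘M_p): M ≅ I[1,3], I[2,2]^2, I[2,4].
μ_θ-semistable layers: μ^(1)=43; μ^(2)=19; μ^(3)=-13; μ^(4)=-29

((0, 0, 0, 1); (0, 0, 2, 0); (0, 4, 0, 0); (1, 0, 0, 0))


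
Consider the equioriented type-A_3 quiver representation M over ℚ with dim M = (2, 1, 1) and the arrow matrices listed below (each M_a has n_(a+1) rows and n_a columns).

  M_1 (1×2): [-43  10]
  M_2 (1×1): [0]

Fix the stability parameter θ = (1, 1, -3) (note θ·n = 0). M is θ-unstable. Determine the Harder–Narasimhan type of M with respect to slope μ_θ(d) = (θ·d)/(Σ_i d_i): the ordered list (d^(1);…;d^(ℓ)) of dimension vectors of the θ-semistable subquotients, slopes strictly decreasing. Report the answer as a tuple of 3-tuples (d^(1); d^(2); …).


Via rank(M_{q-1}∘⋯∘M_p): M ≅ I[1,1], I[1,2], I[3,3].
μ_θ-semistable layers: μ^(1)=1; μ^(2)=-3

((2, 1, 0); (0, 0, 1))


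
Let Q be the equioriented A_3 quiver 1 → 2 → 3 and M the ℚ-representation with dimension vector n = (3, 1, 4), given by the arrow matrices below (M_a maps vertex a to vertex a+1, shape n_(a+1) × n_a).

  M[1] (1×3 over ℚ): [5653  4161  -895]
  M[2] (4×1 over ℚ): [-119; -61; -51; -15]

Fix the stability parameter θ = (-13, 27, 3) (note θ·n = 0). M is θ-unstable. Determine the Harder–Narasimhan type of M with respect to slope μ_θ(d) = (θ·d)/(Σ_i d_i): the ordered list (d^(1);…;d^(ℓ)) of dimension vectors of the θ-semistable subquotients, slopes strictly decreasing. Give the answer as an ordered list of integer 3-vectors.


Interval decomposition of M: I[1,1]^2, I[1,3], I[3,3]^3.
HN type (ℓ=3): μ^(1)=15; μ^(2)=3; μ^(3)=-13

((0, 1, 1); (0, 0, 3); (3, 0, 0))


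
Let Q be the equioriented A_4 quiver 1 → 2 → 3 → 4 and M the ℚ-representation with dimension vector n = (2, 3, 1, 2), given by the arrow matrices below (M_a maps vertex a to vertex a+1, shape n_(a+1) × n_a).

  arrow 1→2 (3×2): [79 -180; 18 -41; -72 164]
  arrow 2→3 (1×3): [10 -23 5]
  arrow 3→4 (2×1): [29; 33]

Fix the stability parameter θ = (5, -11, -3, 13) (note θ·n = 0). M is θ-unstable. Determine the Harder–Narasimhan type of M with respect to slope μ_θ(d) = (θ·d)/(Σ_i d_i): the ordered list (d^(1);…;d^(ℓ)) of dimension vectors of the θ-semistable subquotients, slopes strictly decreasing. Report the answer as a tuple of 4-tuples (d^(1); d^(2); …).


Via rank(M_{q-1}∘⋯∘M_p): M ≅ I[1,2], I[1,4], I[2,2], I[4,4].
μ_θ-semistable layers: μ^(1)=13; μ^(2)=-3; μ^(3)=-11

((0, 0, 0, 2); (2, 2, 1, 0); (0, 1, 0, 0))


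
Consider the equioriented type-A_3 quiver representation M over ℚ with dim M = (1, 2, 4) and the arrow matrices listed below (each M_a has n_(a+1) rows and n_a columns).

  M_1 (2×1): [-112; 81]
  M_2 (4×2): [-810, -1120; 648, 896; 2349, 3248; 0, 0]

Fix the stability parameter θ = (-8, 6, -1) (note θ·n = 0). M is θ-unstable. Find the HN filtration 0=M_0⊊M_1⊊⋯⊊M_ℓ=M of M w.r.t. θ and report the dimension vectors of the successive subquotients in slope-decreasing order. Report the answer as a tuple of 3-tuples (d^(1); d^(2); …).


Via rank(M_{q-1}∘⋯∘M_p): M ≅ I[1,2], I[2,3], I[3,3]^3.
μ_θ-semistable layers: μ^(1)=6; μ^(2)=5/2; μ^(3)=-1; μ^(4)=-8

((0, 1, 0); (0, 1, 1); (0, 0, 3); (1, 0, 0))


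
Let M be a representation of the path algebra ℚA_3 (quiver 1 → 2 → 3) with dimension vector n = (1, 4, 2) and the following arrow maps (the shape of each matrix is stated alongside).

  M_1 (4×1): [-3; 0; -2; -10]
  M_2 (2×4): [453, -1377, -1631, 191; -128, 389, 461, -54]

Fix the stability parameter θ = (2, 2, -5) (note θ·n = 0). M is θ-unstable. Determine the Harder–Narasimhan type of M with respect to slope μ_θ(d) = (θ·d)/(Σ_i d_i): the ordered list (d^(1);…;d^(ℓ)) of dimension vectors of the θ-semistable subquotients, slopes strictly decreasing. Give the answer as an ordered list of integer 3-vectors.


Via rank(M_{q-1}∘⋯∘M_p): M ≅ I[1,3], I[2,2]^2, I[2,3].
μ_θ-semistable layers: μ^(1)=2; μ^(2)=-1/3; μ^(3)=-3/2

((0, 2, 0); (1, 1, 1); (0, 1, 1))


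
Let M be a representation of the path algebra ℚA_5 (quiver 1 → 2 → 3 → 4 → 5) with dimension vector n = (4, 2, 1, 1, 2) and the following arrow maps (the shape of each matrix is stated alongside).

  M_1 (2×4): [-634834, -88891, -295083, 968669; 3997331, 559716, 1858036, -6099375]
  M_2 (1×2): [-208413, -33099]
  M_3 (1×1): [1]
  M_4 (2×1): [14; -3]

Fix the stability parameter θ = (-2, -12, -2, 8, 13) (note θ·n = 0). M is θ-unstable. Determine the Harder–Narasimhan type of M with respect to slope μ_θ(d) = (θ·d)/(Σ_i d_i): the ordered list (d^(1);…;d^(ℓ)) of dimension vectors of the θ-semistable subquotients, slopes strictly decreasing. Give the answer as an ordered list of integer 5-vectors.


Interval decomposition of M: I[1,1]^2, I[1,2], I[1,5], I[5,5].
HN type (ℓ=4): μ^(1)=13; μ^(2)=8; μ^(3)=-2; μ^(4)=-7

((0, 0, 0, 0, 2); (0, 0, 0, 1, 0); (2, 0, 1, 0, 0); (2, 2, 0, 0, 0))
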